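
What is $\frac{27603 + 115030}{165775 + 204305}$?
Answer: $\frac{142633}{370080} \approx 0.38541$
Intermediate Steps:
$\frac{27603 + 115030}{165775 + 204305} = \frac{142633}{370080}$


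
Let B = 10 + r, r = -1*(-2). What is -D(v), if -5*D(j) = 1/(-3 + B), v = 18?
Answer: 1/45 ≈ 0.022222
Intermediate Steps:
r = 2
B = 12 (B = 10 + 2 = 12)
D(j) = -1/45 (D(j) = -1/(5*(-3 + 12)) = -1/5/9 = -1/5*1/9 = -1/45)
-D(v) = -1*(-1/45) = 1/45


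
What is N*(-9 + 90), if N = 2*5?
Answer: 810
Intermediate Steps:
N = 10
N*(-9 + 90) = 10*(-9 + 90) = 10*81 = 810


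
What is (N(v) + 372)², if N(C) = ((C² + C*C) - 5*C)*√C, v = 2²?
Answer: 156816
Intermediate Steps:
v = 4
N(C) = √C*(-5*C + 2*C²) (N(C) = ((C² + C²) - 5*C)*√C = (2*C² - 5*C)*√C = (-5*C + 2*C²)*√C = √C*(-5*C + 2*C²))
(N(v) + 372)² = (4^(3/2)*(-5 + 2*4) + 372)² = (8*(-5 + 8) + 372)² = (8*3 + 372)² = (24 + 372)² = 396² = 156816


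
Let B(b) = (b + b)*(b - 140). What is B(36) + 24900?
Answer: 17412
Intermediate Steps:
B(b) = 2*b*(-140 + b) (B(b) = (2*b)*(-140 + b) = 2*b*(-140 + b))
B(36) + 24900 = 2*36*(-140 + 36) + 24900 = 2*36*(-104) + 24900 = -7488 + 24900 = 17412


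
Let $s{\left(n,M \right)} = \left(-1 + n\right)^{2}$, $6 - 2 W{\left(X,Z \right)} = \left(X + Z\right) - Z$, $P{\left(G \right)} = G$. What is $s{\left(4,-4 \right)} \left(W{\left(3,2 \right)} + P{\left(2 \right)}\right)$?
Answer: $\frac{63}{2} \approx 31.5$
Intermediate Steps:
$W{\left(X,Z \right)} = 3 - \frac{X}{2}$ ($W{\left(X,Z \right)} = 3 - \frac{\left(X + Z\right) - Z}{2} = 3 - \frac{X}{2}$)
$s{\left(4,-4 \right)} \left(W{\left(3,2 \right)} + P{\left(2 \right)}\right) = \left(-1 + 4\right)^{2} \left(\left(3 - \frac{3}{2}\right) + 2\right) = 3^{2} \left(\left(3 - \frac{3}{2}\right) + 2\right) = 9 \left(\frac{3}{2} + 2\right) = 9 \cdot \frac{7}{2} = \frac{63}{2}$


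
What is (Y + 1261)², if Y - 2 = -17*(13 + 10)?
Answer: 760384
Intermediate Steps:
Y = -389 (Y = 2 - 17*(13 + 10) = 2 - 17*23 = 2 - 391 = -389)
(Y + 1261)² = (-389 + 1261)² = 872² = 760384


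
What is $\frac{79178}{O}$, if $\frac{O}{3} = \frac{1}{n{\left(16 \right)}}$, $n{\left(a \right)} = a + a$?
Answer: $\frac{2533696}{3} \approx 8.4457 \cdot 10^{5}$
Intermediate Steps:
$n{\left(a \right)} = 2 a$
$O = \frac{3}{32}$ ($O = \frac{3}{2 \cdot 16} = \frac{3}{32} \approx 0.09375$)
$\frac{79178}{O} = \frac{79178}{\frac{3}{32}} = 79178 \cdot \frac{32}{3} = \frac{2533696}{3}$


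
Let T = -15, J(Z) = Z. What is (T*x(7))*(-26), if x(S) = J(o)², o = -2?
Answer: 1560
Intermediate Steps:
x(S) = 4 (x(S) = (-2)² = 4)
(T*x(7))*(-26) = -15*4*(-26) = -60*(-26) = 1560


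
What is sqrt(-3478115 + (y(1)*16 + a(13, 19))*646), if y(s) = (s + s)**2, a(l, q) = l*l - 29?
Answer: 17*I*sqrt(11579) ≈ 1829.3*I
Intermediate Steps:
a(l, q) = -29 + l**2 (a(l, q) = l**2 - 29 = -29 + l**2)
y(s) = 4*s**2 (y(s) = (2*s)**2 = 4*s**2)
sqrt(-3478115 + (y(1)*16 + a(13, 19))*646) = sqrt(-3478115 + ((4*1**2)*16 + (-29 + 13**2))*646) = sqrt(-3478115 + ((4*1)*16 + (-29 + 169))*646) = sqrt(-3478115 + (4*16 + 140)*646) = sqrt(-3478115 + (64 + 140)*646) = sqrt(-3478115 + 204*646) = sqrt(-3478115 + 131784) = sqrt(-3346331) = 17*I*sqrt(11579)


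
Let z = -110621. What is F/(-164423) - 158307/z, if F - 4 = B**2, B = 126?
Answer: 3467521483/2598376669 ≈ 1.3345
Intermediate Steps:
F = 15880 (F = 4 + 126**2 = 4 + 15876 = 15880)
F/(-164423) - 158307/z = 15880/(-164423) - 158307/(-110621) = 15880*(-1/164423) - 158307*(-1/110621) = -15880/164423 + 158307/110621 = 3467521483/2598376669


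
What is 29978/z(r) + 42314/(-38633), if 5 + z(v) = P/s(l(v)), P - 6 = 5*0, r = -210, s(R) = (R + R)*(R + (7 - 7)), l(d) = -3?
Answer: -248215187/38633 ≈ -6425.0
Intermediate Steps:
s(R) = 2*R**2 (s(R) = (2*R)*(R + 0) = (2*R)*R = 2*R**2)
P = 6 (P = 6 + 5*0 = 6 + 0 = 6)
z(v) = -14/3 (z(v) = -5 + 6/((2*(-3)**2)) = -5 + 6/((2*9)) = -5 + 6/18 = -5 + 6*(1/18) = -5 + 1/3 = -14/3)
29978/z(r) + 42314/(-38633) = 29978/(-14/3) + 42314/(-38633) = 29978*(-3/14) + 42314*(-1/38633) = -44967/7 - 42314/38633 = -248215187/38633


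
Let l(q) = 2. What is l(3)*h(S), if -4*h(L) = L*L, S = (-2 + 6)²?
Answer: -128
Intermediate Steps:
S = 16 (S = 4² = 16)
h(L) = -L²/4 (h(L) = -L*L/4 = -L²/4)
l(3)*h(S) = 2*(-¼*16²) = 2*(-¼*256) = 2*(-64) = -128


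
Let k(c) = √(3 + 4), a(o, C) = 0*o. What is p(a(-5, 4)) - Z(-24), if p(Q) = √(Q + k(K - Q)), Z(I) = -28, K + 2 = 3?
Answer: 28 + 7^(¼) ≈ 29.627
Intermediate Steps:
a(o, C) = 0
K = 1 (K = -2 + 3 = 1)
k(c) = √7
p(Q) = √(Q + √7)
p(a(-5, 4)) - Z(-24) = √(0 + √7) - 1*(-28) = √(√7) + 28 = 7^(¼) + 28 = 28 + 7^(¼)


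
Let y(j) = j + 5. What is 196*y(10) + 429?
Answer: 3369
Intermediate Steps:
y(j) = 5 + j
196*y(10) + 429 = 196*(5 + 10) + 429 = 196*15 + 429 = 2940 + 429 = 3369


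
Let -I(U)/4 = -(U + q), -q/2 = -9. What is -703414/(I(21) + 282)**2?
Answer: -351707/95922 ≈ -3.6666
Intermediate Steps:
q = 18 (q = -2*(-9) = 18)
I(U) = 72 + 4*U (I(U) = -(-4)*(U + 18) = -(-4)*(18 + U) = -4*(-18 - U) = 72 + 4*U)
-703414/(I(21) + 282)**2 = -703414/((72 + 4*21) + 282)**2 = -703414/((72 + 84) + 282)**2 = -703414/(156 + 282)**2 = -703414/(438**2) = -703414/191844 = -703414*1/191844 = -351707/95922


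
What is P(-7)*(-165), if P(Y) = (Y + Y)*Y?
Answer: -16170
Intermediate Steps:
P(Y) = 2*Y**2 (P(Y) = (2*Y)*Y = 2*Y**2)
P(-7)*(-165) = (2*(-7)**2)*(-165) = (2*49)*(-165) = 98*(-165) = -16170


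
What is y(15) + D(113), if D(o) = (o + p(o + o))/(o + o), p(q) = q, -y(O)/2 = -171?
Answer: 687/2 ≈ 343.50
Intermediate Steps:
y(O) = 342 (y(O) = -2*(-171) = 342)
D(o) = 3/2 (D(o) = (o + (o + o))/(o + o) = (o + 2*o)/((2*o)) = (3*o)*(1/(2*o)) = 3/2)
y(15) + D(113) = 342 + 3/2 = 687/2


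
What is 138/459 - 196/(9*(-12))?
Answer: 971/459 ≈ 2.1155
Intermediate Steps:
138/459 - 196/(9*(-12)) = 138*(1/459) - 196/(-108) = 46/153 - 196*(-1/108) = 46/153 + 49/27 = 971/459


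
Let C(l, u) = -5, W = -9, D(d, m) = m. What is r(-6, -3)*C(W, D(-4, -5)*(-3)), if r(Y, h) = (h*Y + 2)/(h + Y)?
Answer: 100/9 ≈ 11.111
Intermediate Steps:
r(Y, h) = (2 + Y*h)/(Y + h) (r(Y, h) = (Y*h + 2)/(Y + h) = (2 + Y*h)/(Y + h))
r(-6, -3)*C(W, D(-4, -5)*(-3)) = ((2 - 6*(-3))/(-6 - 3))*(-5) = ((2 + 18)/(-9))*(-5) = -⅑*20*(-5) = -20/9*(-5) = 100/9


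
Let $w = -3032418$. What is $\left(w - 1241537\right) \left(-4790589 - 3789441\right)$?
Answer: $36670662118650$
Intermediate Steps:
$\left(w - 1241537\right) \left(-4790589 - 3789441\right) = \left(-3032418 - 1241537\right) \left(-4790589 - 3789441\right) = \left(-4273955\right) \left(-8580030\right) = 36670662118650$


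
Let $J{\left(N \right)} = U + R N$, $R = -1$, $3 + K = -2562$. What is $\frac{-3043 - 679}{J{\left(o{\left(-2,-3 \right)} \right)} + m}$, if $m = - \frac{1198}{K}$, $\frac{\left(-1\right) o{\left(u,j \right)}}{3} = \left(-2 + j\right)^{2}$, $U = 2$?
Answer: $- \frac{9546930}{198703} \approx -48.046$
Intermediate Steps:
$K = -2565$ ($K = -3 - 2562 = -2565$)
$o{\left(u,j \right)} = - 3 \left(-2 + j\right)^{2}$
$m = \frac{1198}{2565}$ ($m = - \frac{1198}{-2565} = \left(-1198\right) \left(- \frac{1}{2565}\right) = \frac{1198}{2565} \approx 0.46706$)
$J{\left(N \right)} = 2 - N$
$\frac{-3043 - 679}{J{\left(o{\left(-2,-3 \right)} \right)} + m} = \frac{-3043 - 679}{\left(2 - - 3 \left(-2 - 3\right)^{2}\right) + \frac{1198}{2565}} = - \frac{3722}{\left(2 - - 3 \left(-5\right)^{2}\right) + \frac{1198}{2565}} = - \frac{3722}{\left(2 - \left(-3\right) 25\right) + \frac{1198}{2565}} = - \frac{3722}{\left(2 - -75\right) + \frac{1198}{2565}} = - \frac{3722}{\left(2 + 75\right) + \frac{1198}{2565}} = - \frac{3722}{77 + \frac{1198}{2565}} = - \frac{3722}{\frac{198703}{2565}} = \left(-3722\right) \frac{2565}{198703} = - \frac{9546930}{198703}$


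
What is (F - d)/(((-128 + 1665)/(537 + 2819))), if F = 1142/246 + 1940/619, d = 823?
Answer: -208302496792/117022569 ≈ -1780.0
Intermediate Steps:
F = 592069/76137 (F = 1142*(1/246) + 1940*(1/619) = 571/123 + 1940/619 = 592069/76137 ≈ 7.7764)
(F - d)/(((-128 + 1665)/(537 + 2819))) = (592069/76137 - 1*823)/(((-128 + 1665)/(537 + 2819))) = (592069/76137 - 823)/((1537/3356)) = -62068682/(76137*(1537*(1/3356))) = -62068682/(76137*1537/3356) = -62068682/76137*3356/1537 = -208302496792/117022569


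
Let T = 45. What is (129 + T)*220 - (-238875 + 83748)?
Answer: 193407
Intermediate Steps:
(129 + T)*220 - (-238875 + 83748) = (129 + 45)*220 - (-238875 + 83748) = 174*220 - 1*(-155127) = 38280 + 155127 = 193407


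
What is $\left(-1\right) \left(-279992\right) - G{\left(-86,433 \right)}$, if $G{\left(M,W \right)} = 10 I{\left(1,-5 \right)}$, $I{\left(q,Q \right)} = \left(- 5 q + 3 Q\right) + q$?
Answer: $280182$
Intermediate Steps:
$I{\left(q,Q \right)} = - 4 q + 3 Q$
$G{\left(M,W \right)} = -190$ ($G{\left(M,W \right)} = 10 \left(\left(-4\right) 1 + 3 \left(-5\right)\right) = 10 \left(-4 - 15\right) = 10 \left(-19\right) = -190$)
$\left(-1\right) \left(-279992\right) - G{\left(-86,433 \right)} = \left(-1\right) \left(-279992\right) - -190 = 279992 + 190 = 280182$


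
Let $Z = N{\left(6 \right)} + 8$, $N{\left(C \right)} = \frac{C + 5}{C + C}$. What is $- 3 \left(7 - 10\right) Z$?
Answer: $\frac{321}{4} \approx 80.25$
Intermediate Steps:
$N{\left(C \right)} = \frac{5 + C}{2 C}$
$Z = \frac{107}{12}$ ($Z = \frac{5 + 6}{2 \cdot 6} + 8 = \frac{1}{2} \cdot \frac{1}{6} \cdot 11 + 8 = \frac{11}{12} + 8 = \frac{107}{12} \approx 8.9167$)
$- 3 \left(7 - 10\right) Z = - 3 \left(7 - 10\right) \frac{107}{12} = \left(-3\right) \left(-3\right) \frac{107}{12} = 9 \cdot \frac{107}{12} = \frac{321}{4}$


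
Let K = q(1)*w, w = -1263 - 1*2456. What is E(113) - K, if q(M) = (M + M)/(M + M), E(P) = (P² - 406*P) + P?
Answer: -29277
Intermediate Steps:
E(P) = P² - 405*P
w = -3719 (w = -1263 - 2456 = -3719)
q(M) = 1 (q(M) = (2*M)/((2*M)) = (2*M)*(1/(2*M)) = 1)
K = -3719 (K = 1*(-3719) = -3719)
E(113) - K = 113*(-405 + 113) - 1*(-3719) = 113*(-292) + 3719 = -32996 + 3719 = -29277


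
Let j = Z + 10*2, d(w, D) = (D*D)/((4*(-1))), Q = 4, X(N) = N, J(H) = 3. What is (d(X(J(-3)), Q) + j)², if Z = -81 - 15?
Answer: 6400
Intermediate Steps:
Z = -96
d(w, D) = -D²/4 (d(w, D) = D²/(-4) = D²*(-¼) = -D²/4)
j = -76 (j = -96 + 10*2 = -96 + 20 = -76)
(d(X(J(-3)), Q) + j)² = (-¼*4² - 76)² = (-¼*16 - 76)² = (-4 - 76)² = (-80)² = 6400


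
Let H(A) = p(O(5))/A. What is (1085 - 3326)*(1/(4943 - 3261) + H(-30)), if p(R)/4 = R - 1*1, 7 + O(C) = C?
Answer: -7549929/8410 ≈ -897.73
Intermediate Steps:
O(C) = -7 + C
p(R) = -4 + 4*R (p(R) = 4*(R - 1*1) = 4*(R - 1) = 4*(-1 + R) = -4 + 4*R)
H(A) = -12/A (H(A) = (-4 + 4*(-7 + 5))/A = (-4 + 4*(-2))/A = (-4 - 8)/A = -12/A)
(1085 - 3326)*(1/(4943 - 3261) + H(-30)) = (1085 - 3326)*(1/(4943 - 3261) - 12/(-30)) = -2241*(1/1682 - 12*(-1/30)) = -2241*(1/1682 + ⅖) = -2241*3369/8410 = -7549929/8410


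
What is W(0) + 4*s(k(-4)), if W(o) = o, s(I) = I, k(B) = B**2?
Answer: 64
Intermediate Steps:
W(0) + 4*s(k(-4)) = 0 + 4*(-4)**2 = 0 + 4*16 = 0 + 64 = 64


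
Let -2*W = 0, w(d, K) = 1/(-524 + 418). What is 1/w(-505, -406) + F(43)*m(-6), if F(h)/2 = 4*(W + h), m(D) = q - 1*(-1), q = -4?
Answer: -1138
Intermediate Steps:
m(D) = -3 (m(D) = -4 - 1*(-1) = -4 + 1 = -3)
w(d, K) = -1/106 (w(d, K) = 1/(-106) = -1/106)
W = 0 (W = -½*0 = 0)
F(h) = 8*h (F(h) = 2*(4*(0 + h)) = 2*(4*h) = 8*h)
1/w(-505, -406) + F(43)*m(-6) = 1/(-1/106) + (8*43)*(-3) = -106 + 344*(-3) = -106 - 1032 = -1138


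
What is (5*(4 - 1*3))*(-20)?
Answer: -100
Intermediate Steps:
(5*(4 - 1*3))*(-20) = (5*(4 - 3))*(-20) = (5*1)*(-20) = 5*(-20) = -100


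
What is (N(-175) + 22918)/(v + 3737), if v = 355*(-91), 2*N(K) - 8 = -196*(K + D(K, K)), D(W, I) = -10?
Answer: -10263/7142 ≈ -1.4370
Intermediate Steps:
N(K) = 984 - 98*K (N(K) = 4 + (-196*(K - 10))/2 = 4 + (-196*(-10 + K))/2 = 4 + (1960 - 196*K)/2 = 4 + (980 - 98*K) = 984 - 98*K)
v = -32305
(N(-175) + 22918)/(v + 3737) = ((984 - 98*(-175)) + 22918)/(-32305 + 3737) = ((984 + 17150) + 22918)/(-28568) = (18134 + 22918)*(-1/28568) = 41052*(-1/28568) = -10263/7142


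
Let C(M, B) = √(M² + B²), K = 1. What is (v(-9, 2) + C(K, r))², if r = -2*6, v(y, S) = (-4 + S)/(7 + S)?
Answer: 11749/81 - 4*√145/9 ≈ 139.70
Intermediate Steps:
v(y, S) = (-4 + S)/(7 + S)
r = -12
C(M, B) = √(B² + M²)
(v(-9, 2) + C(K, r))² = ((-4 + 2)/(7 + 2) + √((-12)² + 1²))² = (-2/9 + √(144 + 1))² = ((⅑)*(-2) + √145)² = (-2/9 + √145)²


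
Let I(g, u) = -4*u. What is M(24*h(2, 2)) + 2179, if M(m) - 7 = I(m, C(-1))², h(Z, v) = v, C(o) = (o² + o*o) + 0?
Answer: 2250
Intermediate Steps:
C(o) = 2*o² (C(o) = (o² + o²) + 0 = 2*o² + 0 = 2*o²)
M(m) = 71 (M(m) = 7 + (-8*(-1)²)² = 7 + (-8)² = 7 + 64 = 71)
M(24*h(2, 2)) + 2179 = 71 + 2179 = 2250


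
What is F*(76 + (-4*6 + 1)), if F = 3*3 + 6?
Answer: 795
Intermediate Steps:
F = 15 (F = 9 + 6 = 15)
F*(76 + (-4*6 + 1)) = 15*(76 + (-4*6 + 1)) = 15*(76 + (-24 + 1)) = 15*(76 - 23) = 15*53 = 795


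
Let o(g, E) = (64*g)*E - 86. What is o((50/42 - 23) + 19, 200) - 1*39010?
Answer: -1576216/21 ≈ -75058.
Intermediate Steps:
o(g, E) = -86 + 64*E*g (o(g, E) = 64*E*g - 86 = -86 + 64*E*g)
o((50/42 - 23) + 19, 200) - 1*39010 = (-86 + 64*200*((50/42 - 23) + 19)) - 1*39010 = (-86 + 64*200*((50*(1/42) - 23) + 19)) - 39010 = (-86 + 64*200*((25/21 - 23) + 19)) - 39010 = (-86 + 64*200*(-458/21 + 19)) - 39010 = (-86 + 64*200*(-59/21)) - 39010 = (-86 - 755200/21) - 39010 = -757006/21 - 39010 = -1576216/21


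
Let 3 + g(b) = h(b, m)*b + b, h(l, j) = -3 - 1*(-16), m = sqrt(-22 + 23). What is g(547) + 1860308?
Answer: 1867963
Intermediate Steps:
m = 1 (m = sqrt(1) = 1)
h(l, j) = 13 (h(l, j) = -3 + 16 = 13)
g(b) = -3 + 14*b (g(b) = -3 + (13*b + b) = -3 + 14*b)
g(547) + 1860308 = (-3 + 14*547) + 1860308 = (-3 + 7658) + 1860308 = 7655 + 1860308 = 1867963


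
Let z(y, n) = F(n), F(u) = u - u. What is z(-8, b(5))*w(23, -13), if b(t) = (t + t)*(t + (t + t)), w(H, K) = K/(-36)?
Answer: 0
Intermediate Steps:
F(u) = 0
w(H, K) = -K/36 (w(H, K) = K*(-1/36) = -K/36)
b(t) = 6*t² (b(t) = (2*t)*(t + 2*t) = (2*t)*(3*t) = 6*t²)
z(y, n) = 0
z(-8, b(5))*w(23, -13) = 0*(-1/36*(-13)) = 0*(13/36) = 0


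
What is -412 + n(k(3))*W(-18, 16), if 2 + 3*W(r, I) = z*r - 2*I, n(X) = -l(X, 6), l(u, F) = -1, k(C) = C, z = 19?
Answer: -1612/3 ≈ -537.33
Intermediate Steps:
n(X) = 1 (n(X) = -1*(-1) = 1)
W(r, I) = -⅔ - 2*I/3 + 19*r/3 (W(r, I) = -⅔ + (19*r - 2*I)/3 = -⅔ + (-2*I + 19*r)/3 = -⅔ + (-2*I/3 + 19*r/3) = -⅔ - 2*I/3 + 19*r/3)
-412 + n(k(3))*W(-18, 16) = -412 + 1*(-⅔ - ⅔*16 + (19/3)*(-18)) = -412 + 1*(-⅔ - 32/3 - 114) = -412 + 1*(-376/3) = -412 - 376/3 = -1612/3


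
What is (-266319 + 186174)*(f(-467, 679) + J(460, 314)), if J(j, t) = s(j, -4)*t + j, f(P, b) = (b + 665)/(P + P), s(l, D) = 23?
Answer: -287465849190/467 ≈ -6.1556e+8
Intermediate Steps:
f(P, b) = (665 + b)/(2*P) (f(P, b) = (665 + b)/((2*P)) = (665 + b)*(1/(2*P)) = (665 + b)/(2*P))
J(j, t) = j + 23*t (J(j, t) = 23*t + j = j + 23*t)
(-266319 + 186174)*(f(-467, 679) + J(460, 314)) = (-266319 + 186174)*((½)*(665 + 679)/(-467) + (460 + 23*314)) = -80145*((½)*(-1/467)*1344 + (460 + 7222)) = -80145*(-672/467 + 7682) = -80145*3586822/467 = -287465849190/467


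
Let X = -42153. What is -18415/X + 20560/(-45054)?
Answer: -6166045/316526877 ≈ -0.019480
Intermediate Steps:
-18415/X + 20560/(-45054) = -18415/(-42153) + 20560/(-45054) = -18415*(-1/42153) + 20560*(-1/45054) = 18415/42153 - 10280/22527 = -6166045/316526877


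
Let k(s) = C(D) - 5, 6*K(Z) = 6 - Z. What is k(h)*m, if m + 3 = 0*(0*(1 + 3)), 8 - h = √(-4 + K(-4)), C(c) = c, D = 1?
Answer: 12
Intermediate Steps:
K(Z) = 1 - Z/6 (K(Z) = (6 - Z)/6 = 1 - Z/6)
h = 8 - I*√21/3 (h = 8 - √(-4 + (1 - ⅙*(-4))) = 8 - √(-4 + (1 + ⅔)) = 8 - √(-4 + 5/3) = 8 - √(-7/3) = 8 - I*√21/3 ≈ 8.0 - 1.5275*I)
k(s) = -4 (k(s) = 1 - 5 = -4)
m = -3 (m = -3 + 0*(0*(1 + 3)) = -3 + 0*(0*4) = -3 + 0*0 = -3 + 0 = -3)
k(h)*m = -4*(-3) = 12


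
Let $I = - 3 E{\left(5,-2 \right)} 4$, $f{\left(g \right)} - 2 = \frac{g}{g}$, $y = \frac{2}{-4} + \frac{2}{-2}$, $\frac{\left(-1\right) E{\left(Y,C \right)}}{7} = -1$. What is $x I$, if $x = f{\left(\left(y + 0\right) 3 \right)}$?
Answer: $-252$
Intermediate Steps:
$E{\left(Y,C \right)} = 7$ ($E{\left(Y,C \right)} = \left(-7\right) \left(-1\right) = 7$)
$y = - \frac{3}{2}$ ($y = 2 \left(- \frac{1}{4}\right) + 2 \left(- \frac{1}{2}\right) = - \frac{1}{2} - 1 = - \frac{3}{2} \approx -1.5$)
$f{\left(g \right)} = 3$ ($f{\left(g \right)} = 2 + \frac{g}{g} = 2 + 1 = 3$)
$x = 3$
$I = -84$ ($I = \left(-3\right) 7 \cdot 4 = \left(-21\right) 4 = -84$)
$x I = 3 \left(-84\right) = -252$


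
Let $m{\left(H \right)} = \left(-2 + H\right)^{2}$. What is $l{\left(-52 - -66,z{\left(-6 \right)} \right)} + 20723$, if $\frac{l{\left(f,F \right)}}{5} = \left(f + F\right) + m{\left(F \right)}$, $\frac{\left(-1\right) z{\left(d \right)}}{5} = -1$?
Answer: $20863$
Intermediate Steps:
$z{\left(d \right)} = 5$ ($z{\left(d \right)} = \left(-5\right) \left(-1\right) = 5$)
$l{\left(f,F \right)} = 5 F + 5 f + 5 \left(-2 + F\right)^{2}$ ($l{\left(f,F \right)} = 5 \left(\left(f + F\right) + \left(-2 + F\right)^{2}\right) = 5 \left(\left(F + f\right) + \left(-2 + F\right)^{2}\right) = 5 \left(F + f + \left(-2 + F\right)^{2}\right) = 5 F + 5 f + 5 \left(-2 + F\right)^{2}$)
$l{\left(-52 - -66,z{\left(-6 \right)} \right)} + 20723 = \left(5 \cdot 5 + 5 \left(-52 - -66\right) + 5 \left(-2 + 5\right)^{2}\right) + 20723 = \left(25 + 5 \left(-52 + 66\right) + 5 \cdot 3^{2}\right) + 20723 = \left(25 + 5 \cdot 14 + 5 \cdot 9\right) + 20723 = \left(25 + 70 + 45\right) + 20723 = 140 + 20723 = 20863$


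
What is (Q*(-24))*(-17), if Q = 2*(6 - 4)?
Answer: 1632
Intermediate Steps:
Q = 4 (Q = 2*2 = 4)
(Q*(-24))*(-17) = (4*(-24))*(-17) = -96*(-17) = 1632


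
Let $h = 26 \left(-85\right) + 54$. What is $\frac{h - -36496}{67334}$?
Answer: $\frac{17170}{33667} \approx 0.50999$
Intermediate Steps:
$h = -2156$ ($h = -2210 + 54 = -2156$)
$\frac{h - -36496}{67334} = \frac{-2156 - -36496}{67334} = \left(-2156 + 36496\right) \frac{1}{67334} = 34340 \cdot \frac{1}{67334} = \frac{17170}{33667}$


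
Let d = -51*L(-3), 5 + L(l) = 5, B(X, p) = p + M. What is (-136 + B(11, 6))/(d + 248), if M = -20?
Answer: -75/124 ≈ -0.60484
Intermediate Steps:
B(X, p) = -20 + p (B(X, p) = p - 20 = -20 + p)
L(l) = 0 (L(l) = -5 + 5 = 0)
d = 0 (d = -51*0 = 0)
(-136 + B(11, 6))/(d + 248) = (-136 + (-20 + 6))/(0 + 248) = (-136 - 14)/248 = -150*1/248 = -75/124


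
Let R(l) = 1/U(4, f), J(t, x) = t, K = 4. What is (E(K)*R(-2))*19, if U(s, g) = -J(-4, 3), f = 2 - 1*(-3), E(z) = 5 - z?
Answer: 19/4 ≈ 4.7500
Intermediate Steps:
f = 5 (f = 2 + 3 = 5)
U(s, g) = 4 (U(s, g) = -1*(-4) = 4)
R(l) = ¼ (R(l) = 1/4 = ¼)
(E(K)*R(-2))*19 = ((5 - 1*4)*(¼))*19 = ((5 - 4)*(¼))*19 = (1*(¼))*19 = (¼)*19 = 19/4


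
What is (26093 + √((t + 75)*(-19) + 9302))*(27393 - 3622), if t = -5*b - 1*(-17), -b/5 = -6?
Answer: 622681345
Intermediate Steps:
b = 30 (b = -5*(-6) = 30)
t = -133 (t = -5*30 - 1*(-17) = -150 + 17 = -133)
(26093 + √((t + 75)*(-19) + 9302))*(27393 - 3622) = (26093 + √((-133 + 75)*(-19) + 9302))*(27393 - 3622) = (26093 + √(-58*(-19) + 9302))*23771 = (26093 + √(1102 + 9302))*23771 = (26093 + √10404)*23771 = (26093 + 102)*23771 = 26195*23771 = 622681345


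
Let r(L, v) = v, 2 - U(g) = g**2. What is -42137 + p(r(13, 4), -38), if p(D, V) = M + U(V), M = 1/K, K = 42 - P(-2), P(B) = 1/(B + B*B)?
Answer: -3617055/83 ≈ -43579.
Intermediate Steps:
U(g) = 2 - g**2
P(B) = 1/(B + B**2)
K = 83/2 (K = 42 - 1/((-2)*(1 - 2)) = 42 - (-1)/(2*(-1)) = 42 - (-1)*(-1)/2 = 42 - 1*1/2 = 42 - 1/2 = 83/2 ≈ 41.500)
M = 2/83 (M = 1/(83/2) = 2/83 ≈ 0.024096)
p(D, V) = 168/83 - V**2 (p(D, V) = 2/83 + (2 - V**2) = 168/83 - V**2)
-42137 + p(r(13, 4), -38) = -42137 + (168/83 - 1*(-38)**2) = -42137 + (168/83 - 1*1444) = -42137 + (168/83 - 1444) = -42137 - 119684/83 = -3617055/83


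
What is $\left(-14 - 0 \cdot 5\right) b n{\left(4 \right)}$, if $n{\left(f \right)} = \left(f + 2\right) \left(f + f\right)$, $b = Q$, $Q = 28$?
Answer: $-18816$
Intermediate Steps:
$b = 28$
$n{\left(f \right)} = 2 f \left(2 + f\right)$ ($n{\left(f \right)} = \left(2 + f\right) 2 f = 2 f \left(2 + f\right)$)
$\left(-14 - 0 \cdot 5\right) b n{\left(4 \right)} = \left(-14 - 0 \cdot 5\right) 28 \cdot 2 \cdot 4 \left(2 + 4\right) = \left(-14 - 0\right) 28 \cdot 2 \cdot 4 \cdot 6 = \left(-14 + 0\right) 28 \cdot 48 = \left(-14\right) 28 \cdot 48 = \left(-392\right) 48 = -18816$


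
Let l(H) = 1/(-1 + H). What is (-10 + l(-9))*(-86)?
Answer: 4343/5 ≈ 868.60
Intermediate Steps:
(-10 + l(-9))*(-86) = (-10 + 1/(-1 - 9))*(-86) = (-10 + 1/(-10))*(-86) = (-10 - ⅒)*(-86) = -101/10*(-86) = 4343/5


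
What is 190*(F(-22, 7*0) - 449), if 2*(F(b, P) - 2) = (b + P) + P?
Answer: -87020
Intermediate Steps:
F(b, P) = 2 + P + b/2 (F(b, P) = 2 + ((b + P) + P)/2 = 2 + ((P + b) + P)/2 = 2 + (b + 2*P)/2 = 2 + (P + b/2) = 2 + P + b/2)
190*(F(-22, 7*0) - 449) = 190*((2 + 7*0 + (½)*(-22)) - 449) = 190*((2 + 0 - 11) - 449) = 190*(-9 - 449) = 190*(-458) = -87020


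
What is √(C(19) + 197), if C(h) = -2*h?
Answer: √159 ≈ 12.610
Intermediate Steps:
√(C(19) + 197) = √(-2*19 + 197) = √(-38 + 197) = √159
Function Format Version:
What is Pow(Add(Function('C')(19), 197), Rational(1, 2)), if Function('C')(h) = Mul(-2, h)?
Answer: Pow(159, Rational(1, 2)) ≈ 12.610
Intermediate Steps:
Pow(Add(Function('C')(19), 197), Rational(1, 2)) = Pow(Add(Mul(-2, 19), 197), Rational(1, 2)) = Pow(Add(-38, 197), Rational(1, 2)) = Pow(159, Rational(1, 2))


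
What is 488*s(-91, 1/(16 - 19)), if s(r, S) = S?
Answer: -488/3 ≈ -162.67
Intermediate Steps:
488*s(-91, 1/(16 - 19)) = 488/(16 - 19) = 488/(-3) = 488*(-⅓) = -488/3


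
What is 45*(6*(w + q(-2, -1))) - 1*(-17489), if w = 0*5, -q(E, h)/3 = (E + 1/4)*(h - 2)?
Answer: 26473/2 ≈ 13237.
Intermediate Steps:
q(E, h) = -3*(-2 + h)*(¼ + E) (q(E, h) = -3*(E + 1/4)*(h - 2) = -3*(E + ¼)*(-2 + h) = -3*(¼ + E)*(-2 + h) = -3*(-2 + h)*(¼ + E))
w = 0
45*(6*(w + q(-2, -1))) - 1*(-17489) = 45*(6*(0 + (3/2 + 6*(-2) - ¾*(-1) - 3*(-2)*(-1)))) - 1*(-17489) = 45*(6*(0 + (3/2 - 12 + ¾ - 6))) + 17489 = 45*(6*(0 - 63/4)) + 17489 = 45*(6*(-63/4)) + 17489 = 45*(-189/2) + 17489 = -8505/2 + 17489 = 26473/2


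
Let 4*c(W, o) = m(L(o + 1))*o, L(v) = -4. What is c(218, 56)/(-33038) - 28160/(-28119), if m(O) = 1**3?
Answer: 464978207/464497761 ≈ 1.0010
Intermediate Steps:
m(O) = 1
c(W, o) = o/4 (c(W, o) = (1*o)/4 = o/4)
c(218, 56)/(-33038) - 28160/(-28119) = ((1/4)*56)/(-33038) - 28160/(-28119) = 14*(-1/33038) - 28160*(-1/28119) = -7/16519 + 28160/28119 = 464978207/464497761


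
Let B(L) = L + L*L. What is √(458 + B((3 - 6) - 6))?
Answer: √530 ≈ 23.022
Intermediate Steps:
B(L) = L + L²
√(458 + B((3 - 6) - 6)) = √(458 + ((3 - 6) - 6)*(1 + ((3 - 6) - 6))) = √(458 + (-3 - 6)*(1 + (-3 - 6))) = √(458 - 9*(1 - 9)) = √(458 - 9*(-8)) = √(458 + 72) = √530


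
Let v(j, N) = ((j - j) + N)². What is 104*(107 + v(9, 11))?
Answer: 23712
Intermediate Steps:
v(j, N) = N² (v(j, N) = (0 + N)² = N²)
104*(107 + v(9, 11)) = 104*(107 + 11²) = 104*(107 + 121) = 104*228 = 23712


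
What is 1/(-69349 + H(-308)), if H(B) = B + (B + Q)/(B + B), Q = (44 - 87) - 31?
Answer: -308/21454165 ≈ -1.4356e-5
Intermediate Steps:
Q = -74 (Q = -43 - 31 = -74)
H(B) = B + (-74 + B)/(2*B) (H(B) = B + (B - 74)/(B + B) = B + (-74 + B)/((2*B)) = B + (-74 + B)*(1/(2*B)) = B + (-74 + B)/(2*B))
1/(-69349 + H(-308)) = 1/(-69349 + (1/2 - 308 - 37/(-308))) = 1/(-69349 + (1/2 - 308 - 37*(-1/308))) = 1/(-69349 + (1/2 - 308 + 37/308)) = 1/(-69349 - 94673/308) = 1/(-21454165/308) = -308/21454165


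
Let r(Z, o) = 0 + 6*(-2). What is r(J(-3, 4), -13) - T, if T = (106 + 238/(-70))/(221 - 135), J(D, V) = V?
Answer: -5673/430 ≈ -13.193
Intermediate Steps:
r(Z, o) = -12 (r(Z, o) = 0 - 12 = -12)
T = 513/430 (T = (106 + 238*(-1/70))/86 = (106 - 17/5)*(1/86) = (513/5)*(1/86) = 513/430 ≈ 1.1930)
r(J(-3, 4), -13) - T = -12 - 1*513/430 = -12 - 513/430 = -5673/430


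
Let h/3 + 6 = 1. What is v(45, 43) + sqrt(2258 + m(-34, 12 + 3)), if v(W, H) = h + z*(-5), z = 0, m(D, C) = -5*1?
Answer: -15 + sqrt(2253) ≈ 32.466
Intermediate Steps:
m(D, C) = -5
h = -15 (h = -18 + 3*1 = -18 + 3 = -15)
v(W, H) = -15 (v(W, H) = -15 + 0*(-5) = -15 + 0 = -15)
v(45, 43) + sqrt(2258 + m(-34, 12 + 3)) = -15 + sqrt(2258 - 5) = -15 + sqrt(2253)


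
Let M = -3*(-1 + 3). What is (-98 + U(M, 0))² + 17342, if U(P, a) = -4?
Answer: 27746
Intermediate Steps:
M = -6 (M = -3*2 = -6)
(-98 + U(M, 0))² + 17342 = (-98 - 4)² + 17342 = (-102)² + 17342 = 10404 + 17342 = 27746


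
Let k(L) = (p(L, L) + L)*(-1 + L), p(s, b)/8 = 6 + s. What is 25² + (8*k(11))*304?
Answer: 3575665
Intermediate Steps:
p(s, b) = 48 + 8*s (p(s, b) = 8*(6 + s) = 48 + 8*s)
k(L) = (-1 + L)*(48 + 9*L) (k(L) = ((48 + 8*L) + L)*(-1 + L) = (48 + 9*L)*(-1 + L) = (-1 + L)*(48 + 9*L))
25² + (8*k(11))*304 = 25² + (8*(-48 + 9*11² + 39*11))*304 = 625 + (8*(-48 + 9*121 + 429))*304 = 625 + (8*(-48 + 1089 + 429))*304 = 625 + (8*1470)*304 = 625 + 11760*304 = 625 + 3575040 = 3575665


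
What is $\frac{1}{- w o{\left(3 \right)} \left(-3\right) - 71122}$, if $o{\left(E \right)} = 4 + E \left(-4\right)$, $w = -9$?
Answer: $- \frac{1}{70906} \approx -1.4103 \cdot 10^{-5}$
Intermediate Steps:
$o{\left(E \right)} = 4 - 4 E$
$\frac{1}{- w o{\left(3 \right)} \left(-3\right) - 71122} = \frac{1}{- - 9 \left(4 - 12\right) \left(-3\right) - 71122} = \frac{1}{- \left(-9\right) \left(-8\right) \left(-3\right) - 71122} = \frac{1}{- 72 \left(-3\right) - 71122} = \frac{1}{\left(-1\right) \left(-216\right) - 71122} = \frac{1}{216 - 71122} = \frac{1}{-70906} = - \frac{1}{70906}$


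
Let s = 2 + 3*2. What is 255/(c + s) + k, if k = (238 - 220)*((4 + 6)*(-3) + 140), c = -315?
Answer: 607605/307 ≈ 1979.2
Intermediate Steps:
s = 8 (s = 2 + 6 = 8)
k = 1980 (k = 18*(10*(-3) + 140) = 18*(-30 + 140) = 18*110 = 1980)
255/(c + s) + k = 255/(-315 + 8) + 1980 = 255/(-307) + 1980 = -1/307*255 + 1980 = -255/307 + 1980 = 607605/307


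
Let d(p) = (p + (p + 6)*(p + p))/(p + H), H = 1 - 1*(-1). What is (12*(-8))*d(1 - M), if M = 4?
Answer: -2016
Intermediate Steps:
H = 2 (H = 1 + 1 = 2)
d(p) = (p + 2*p*(6 + p))/(2 + p) (d(p) = (p + (p + 6)*(p + p))/(p + 2) = (p + (6 + p)*(2*p))/(2 + p) = (p + 2*p*(6 + p))/(2 + p))
(12*(-8))*d(1 - M) = (12*(-8))*((1 - 1*4)*(13 + 2*(1 - 1*4))/(2 + (1 - 1*4))) = -96*(1 - 4)*(13 + 2*(1 - 4))/(2 + (1 - 4)) = -(-288)*(13 + 2*(-3))/(2 - 3) = -(-288)*(13 - 6)/(-1) = -(-288)*(-1)*7 = -96*21 = -2016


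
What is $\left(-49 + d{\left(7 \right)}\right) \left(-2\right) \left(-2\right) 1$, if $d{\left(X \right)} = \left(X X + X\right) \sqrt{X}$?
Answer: $-196 + 224 \sqrt{7} \approx 396.65$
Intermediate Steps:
$d{\left(X \right)} = \sqrt{X} \left(X + X^{2}\right)$ ($d{\left(X \right)} = \left(X^{2} + X\right) \sqrt{X} = \left(X + X^{2}\right) \sqrt{X} = \sqrt{X} \left(X + X^{2}\right)$)
$\left(-49 + d{\left(7 \right)}\right) \left(-2\right) \left(-2\right) 1 = \left(-49 + 7^{\frac{3}{2}} \left(1 + 7\right)\right) \left(-2\right) \left(-2\right) 1 = \left(-49 + 7 \sqrt{7} \cdot 8\right) 4 \cdot 1 = \left(-49 + 56 \sqrt{7}\right) 4 = -196 + 224 \sqrt{7}$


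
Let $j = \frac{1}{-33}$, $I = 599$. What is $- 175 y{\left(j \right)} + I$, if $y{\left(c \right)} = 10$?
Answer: $-1151$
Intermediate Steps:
$j = - \frac{1}{33} \approx -0.030303$
$- 175 y{\left(j \right)} + I = \left(-175\right) 10 + 599 = -1750 + 599 = -1151$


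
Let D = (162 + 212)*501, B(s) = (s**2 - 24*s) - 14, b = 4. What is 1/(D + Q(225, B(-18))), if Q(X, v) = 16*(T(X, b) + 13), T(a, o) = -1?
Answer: 1/187566 ≈ 5.3315e-6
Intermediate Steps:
B(s) = -14 + s**2 - 24*s
D = 187374 (D = 374*501 = 187374)
Q(X, v) = 192 (Q(X, v) = 16*(-1 + 13) = 16*12 = 192)
1/(D + Q(225, B(-18))) = 1/(187374 + 192) = 1/187566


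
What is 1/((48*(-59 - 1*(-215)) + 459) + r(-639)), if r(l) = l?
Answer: 1/7308 ≈ 0.00013684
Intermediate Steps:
1/((48*(-59 - 1*(-215)) + 459) + r(-639)) = 1/((48*(-59 - 1*(-215)) + 459) - 639) = 1/((48*(-59 + 215) + 459) - 639) = 1/((48*156 + 459) - 639) = 1/((7488 + 459) - 639) = 1/(7947 - 639) = 1/7308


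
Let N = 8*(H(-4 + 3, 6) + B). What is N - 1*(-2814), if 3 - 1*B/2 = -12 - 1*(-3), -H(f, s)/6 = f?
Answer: 3054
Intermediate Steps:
H(f, s) = -6*f
B = 24 (B = 6 - 2*(-12 - 1*(-3)) = 6 - 2*(-12 + 3) = 6 - 2*(-9) = 6 + 18 = 24)
N = 240 (N = 8*(-6*(-4 + 3) + 24) = 8*(-6*(-1) + 24) = 8*(6 + 24) = 8*30 = 240)
N - 1*(-2814) = 240 - 1*(-2814) = 240 + 2814 = 3054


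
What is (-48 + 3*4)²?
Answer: 1296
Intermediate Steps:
(-48 + 3*4)² = (-48 + 12)² = (-36)² = 1296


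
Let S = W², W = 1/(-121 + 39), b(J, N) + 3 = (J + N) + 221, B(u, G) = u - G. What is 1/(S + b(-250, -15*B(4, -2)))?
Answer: -6724/820327 ≈ -0.0081967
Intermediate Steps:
b(J, N) = 218 + J + N (b(J, N) = -3 + ((J + N) + 221) = -3 + (221 + J + N) = 218 + J + N)
W = -1/82 (W = 1/(-82) = -1/82 ≈ -0.012195)
S = 1/6724 (S = (-1/82)² = 1/6724 ≈ 0.00014872)
1/(S + b(-250, -15*B(4, -2))) = 1/(1/6724 + (218 - 250 - 15*(4 - 1*(-2)))) = 1/(1/6724 + (218 - 250 - 15*(4 + 2))) = 1/(1/6724 + (218 - 250 - 15*6)) = 1/(1/6724 + (218 - 250 - 90)) = 1/(1/6724 - 122) = 1/(-820327/6724) = -6724/820327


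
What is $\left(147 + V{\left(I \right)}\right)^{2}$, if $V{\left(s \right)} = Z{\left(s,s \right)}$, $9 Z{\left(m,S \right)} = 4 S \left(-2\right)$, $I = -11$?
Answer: $\frac{1990921}{81} \approx 24579.0$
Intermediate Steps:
$Z{\left(m,S \right)} = - \frac{8 S}{9}$ ($Z{\left(m,S \right)} = \frac{4 S \left(-2\right)}{9} = \frac{\left(-8\right) S}{9} = - \frac{8 S}{9}$)
$V{\left(s \right)} = - \frac{8 s}{9}$
$\left(147 + V{\left(I \right)}\right)^{2} = \left(147 - - \frac{88}{9}\right)^{2} = \left(147 + \frac{88}{9}\right)^{2} = \left(\frac{1411}{9}\right)^{2} = \frac{1990921}{81}$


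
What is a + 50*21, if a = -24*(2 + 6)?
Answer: 858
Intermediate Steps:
a = -192 (a = -24*8 = -6*32 = -192)
a + 50*21 = -192 + 50*21 = -192 + 1050 = 858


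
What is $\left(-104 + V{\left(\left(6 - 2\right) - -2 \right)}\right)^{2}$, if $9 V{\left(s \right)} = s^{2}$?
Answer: $10000$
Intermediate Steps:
$V{\left(s \right)} = \frac{s^{2}}{9}$
$\left(-104 + V{\left(\left(6 - 2\right) - -2 \right)}\right)^{2} = \left(-104 + \frac{\left(\left(6 - 2\right) - -2\right)^{2}}{9}\right)^{2} = \left(-104 + \frac{\left(4 + 2\right)^{2}}{9}\right)^{2} = \left(-104 + \frac{6^{2}}{9}\right)^{2} = \left(-104 + \frac{1}{9} \cdot 36\right)^{2} = \left(-104 + 4\right)^{2} = \left(-100\right)^{2} = 10000$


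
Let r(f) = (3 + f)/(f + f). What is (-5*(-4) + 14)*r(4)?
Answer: 119/4 ≈ 29.750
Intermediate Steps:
r(f) = (3 + f)/(2*f) (r(f) = (3 + f)/((2*f)) = (3 + f)*(1/(2*f)) = (3 + f)/(2*f))
(-5*(-4) + 14)*r(4) = (-5*(-4) + 14)*((1/2)*(3 + 4)/4) = (20 + 14)*((1/2)*(1/4)*7) = 34*(7/8) = 119/4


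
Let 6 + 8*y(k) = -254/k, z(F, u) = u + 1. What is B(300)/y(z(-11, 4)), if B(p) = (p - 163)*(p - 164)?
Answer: -186320/71 ≈ -2624.2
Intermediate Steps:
z(F, u) = 1 + u
y(k) = -¾ - 127/(4*k) (y(k) = -¾ + (-254/k)/8 = -¾ - 127/(4*k))
B(p) = (-164 + p)*(-163 + p) (B(p) = (-163 + p)*(-164 + p) = (-164 + p)*(-163 + p))
B(300)/y(z(-11, 4)) = (26732 + 300² - 327*300)/(((-127 - 3*(1 + 4))/(4*(1 + 4)))) = (26732 + 90000 - 98100)/(((¼)*(-127 - 3*5)/5)) = 18632/(((¼)*(⅕)*(-127 - 15))) = 18632/(((¼)*(⅕)*(-142))) = 18632/(-71/10) = 18632*(-10/71) = -186320/71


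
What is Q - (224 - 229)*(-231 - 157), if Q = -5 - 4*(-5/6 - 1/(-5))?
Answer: -29137/15 ≈ -1942.5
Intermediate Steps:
Q = -37/15 (Q = -5 - 4*(-5*⅙ - 1*(-⅕)) = -5 - 4*(-⅚ + ⅕) = -5 - 4*(-19/30) = -5 + 38/15 = -37/15 ≈ -2.4667)
Q - (224 - 229)*(-231 - 157) = -37/15 - (224 - 229)*(-231 - 157) = -37/15 - (-5)*(-388) = -37/15 - 1*1940 = -37/15 - 1940 = -29137/15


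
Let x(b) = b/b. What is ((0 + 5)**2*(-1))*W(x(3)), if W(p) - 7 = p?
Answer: -200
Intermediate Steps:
x(b) = 1
W(p) = 7 + p
((0 + 5)**2*(-1))*W(x(3)) = ((0 + 5)**2*(-1))*(7 + 1) = (5**2*(-1))*8 = (25*(-1))*8 = -25*8 = -200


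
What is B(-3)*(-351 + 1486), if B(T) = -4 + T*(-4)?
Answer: 9080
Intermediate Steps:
B(T) = -4 - 4*T
B(-3)*(-351 + 1486) = (-4 - 4*(-3))*(-351 + 1486) = (-4 + 12)*1135 = 8*1135 = 9080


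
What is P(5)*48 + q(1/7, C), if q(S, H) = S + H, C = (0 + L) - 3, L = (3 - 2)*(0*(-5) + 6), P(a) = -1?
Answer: -314/7 ≈ -44.857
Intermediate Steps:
L = 6 (L = 1*(0 + 6) = 1*6 = 6)
C = 3 (C = (0 + 6) - 3 = 6 - 3 = 3)
q(S, H) = H + S
P(5)*48 + q(1/7, C) = -1*48 + (3 + 1/7) = -48 + (3 + ⅐) = -48 + 22/7 = -314/7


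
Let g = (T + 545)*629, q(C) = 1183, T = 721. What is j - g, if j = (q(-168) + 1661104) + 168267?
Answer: 1034240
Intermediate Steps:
j = 1830554 (j = (1183 + 1661104) + 168267 = 1662287 + 168267 = 1830554)
g = 796314 (g = (721 + 545)*629 = 1266*629 = 796314)
j - g = 1830554 - 1*796314 = 1830554 - 796314 = 1034240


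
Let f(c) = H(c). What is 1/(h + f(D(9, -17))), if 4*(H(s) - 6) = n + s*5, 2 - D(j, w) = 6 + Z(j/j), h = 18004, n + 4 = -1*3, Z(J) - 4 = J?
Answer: 1/17997 ≈ 5.5565e-5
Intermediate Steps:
Z(J) = 4 + J
n = -7 (n = -4 - 1*3 = -4 - 3 = -7)
D(j, w) = -9 (D(j, w) = 2 - (6 + (4 + j/j)) = 2 - (6 + (4 + 1)) = 2 - (6 + 5) = 2 - 1*11 = 2 - 11 = -9)
H(s) = 17/4 + 5*s/4 (H(s) = 6 + (-7 + s*5)/4 = 6 + (-7 + 5*s)/4 = 6 + (-7/4 + 5*s/4) = 17/4 + 5*s/4)
f(c) = 17/4 + 5*c/4
1/(h + f(D(9, -17))) = 1/(18004 + (17/4 + (5/4)*(-9))) = 1/(18004 + (17/4 - 45/4)) = 1/(18004 - 7) = 1/17997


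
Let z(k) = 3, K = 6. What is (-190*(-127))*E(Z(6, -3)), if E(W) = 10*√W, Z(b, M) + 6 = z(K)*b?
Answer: 482600*√3 ≈ 8.3589e+5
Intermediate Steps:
Z(b, M) = -6 + 3*b
(-190*(-127))*E(Z(6, -3)) = (-190*(-127))*(10*√(-6 + 3*6)) = 24130*(10*√(-6 + 18)) = 24130*(10*√12) = 24130*(10*(2*√3)) = 24130*(20*√3) = 482600*√3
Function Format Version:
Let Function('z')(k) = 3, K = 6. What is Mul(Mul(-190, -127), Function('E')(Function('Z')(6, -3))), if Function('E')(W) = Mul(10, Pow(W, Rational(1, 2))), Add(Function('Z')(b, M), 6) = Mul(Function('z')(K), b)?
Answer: Mul(482600, Pow(3, Rational(1, 2))) ≈ 8.3589e+5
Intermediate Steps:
Function('Z')(b, M) = Add(-6, Mul(3, b))
Mul(Mul(-190, -127), Function('E')(Function('Z')(6, -3))) = Mul(Mul(-190, -127), Mul(10, Pow(Add(-6, Mul(3, 6)), Rational(1, 2)))) = Mul(24130, Mul(10, Pow(Add(-6, 18), Rational(1, 2)))) = Mul(24130, Mul(10, Pow(12, Rational(1, 2)))) = Mul(24130, Mul(10, Mul(2, Pow(3, Rational(1, 2))))) = Mul(24130, Mul(20, Pow(3, Rational(1, 2)))) = Mul(482600, Pow(3, Rational(1, 2)))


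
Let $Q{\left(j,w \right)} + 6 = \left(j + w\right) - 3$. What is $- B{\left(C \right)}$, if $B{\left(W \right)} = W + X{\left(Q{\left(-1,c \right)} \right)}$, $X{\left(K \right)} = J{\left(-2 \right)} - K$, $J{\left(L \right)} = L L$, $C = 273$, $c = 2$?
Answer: $-285$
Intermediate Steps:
$Q{\left(j,w \right)} = -9 + j + w$ ($Q{\left(j,w \right)} = -6 - \left(3 - j - w\right) = -6 + \left(-3 + j + w\right) = -9 + j + w$)
$J{\left(L \right)} = L^{2}$
$X{\left(K \right)} = 4 - K$ ($X{\left(K \right)} = \left(-2\right)^{2} - K = 4 - K$)
$B{\left(W \right)} = 12 + W$ ($B{\left(W \right)} = W + \left(4 - \left(-9 - 1 + 2\right)\right) = W + \left(4 - -8\right) = W + \left(4 + 8\right) = W + 12 = 12 + W$)
$- B{\left(C \right)} = - (12 + 273) = \left(-1\right) 285 = -285$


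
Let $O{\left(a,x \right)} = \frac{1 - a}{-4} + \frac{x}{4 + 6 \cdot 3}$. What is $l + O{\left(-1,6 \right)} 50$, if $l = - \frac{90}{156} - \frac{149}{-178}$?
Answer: $- \frac{141314}{12727} \approx -11.103$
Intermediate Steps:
$l = \frac{301}{1157}$ ($l = \left(-90\right) \frac{1}{156} - - \frac{149}{178} = - \frac{15}{26} + \frac{149}{178} = \frac{301}{1157} \approx 0.26016$)
$O{\left(a,x \right)} = - \frac{1}{4} + \frac{a}{4} + \frac{x}{22}$ ($O{\left(a,x \right)} = \left(1 - a\right) \left(- \frac{1}{4}\right) + \frac{x}{4 + 18} = \left(- \frac{1}{4} + \frac{a}{4}\right) + \frac{x}{22} = - \frac{1}{4} + \frac{a}{4} + \frac{x}{22}$)
$l + O{\left(-1,6 \right)} 50 = \frac{301}{1157} + \left(- \frac{1}{4} + \frac{1}{4} \left(-1\right) + \frac{1}{22} \cdot 6\right) 50 = \frac{301}{1157} + \left(- \frac{1}{4} - \frac{1}{4} + \frac{3}{11}\right) 50 = \frac{301}{1157} - \frac{125}{11} = - \frac{141314}{12727}$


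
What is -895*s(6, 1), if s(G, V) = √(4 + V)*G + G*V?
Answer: -5370 - 5370*√5 ≈ -17378.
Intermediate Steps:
s(G, V) = G*V + G*√(4 + V) (s(G, V) = G*√(4 + V) + G*V = G*V + G*√(4 + V))
-895*s(6, 1) = -5370*(1 + √(4 + 1)) = -5370*(1 + √5) = -895*(6 + 6*√5) = -5370 - 5370*√5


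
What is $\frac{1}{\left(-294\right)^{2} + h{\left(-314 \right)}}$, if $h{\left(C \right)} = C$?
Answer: $\frac{1}{86122} \approx 1.1611 \cdot 10^{-5}$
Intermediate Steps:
$\frac{1}{\left(-294\right)^{2} + h{\left(-314 \right)}} = \frac{1}{\left(-294\right)^{2} - 314} = \frac{1}{86436 - 314} = \frac{1}{86122}$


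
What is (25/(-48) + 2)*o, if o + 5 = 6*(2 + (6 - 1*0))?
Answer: 3053/48 ≈ 63.604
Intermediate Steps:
o = 43 (o = -5 + 6*(2 + (6 - 1*0)) = -5 + 6*(2 + (6 + 0)) = -5 + 6*(2 + 6) = -5 + 6*8 = -5 + 48 = 43)
(25/(-48) + 2)*o = (25/(-48) + 2)*43 = (25*(-1/48) + 2)*43 = (-25/48 + 2)*43 = (71/48)*43 = 3053/48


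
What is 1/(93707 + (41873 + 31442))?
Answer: 1/167022 ≈ 5.9872e-6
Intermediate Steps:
1/(93707 + (41873 + 31442)) = 1/(93707 + 73315) = 1/167022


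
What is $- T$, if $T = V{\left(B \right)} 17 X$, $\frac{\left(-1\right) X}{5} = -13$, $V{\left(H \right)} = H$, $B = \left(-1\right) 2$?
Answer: $2210$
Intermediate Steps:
$B = -2$
$X = 65$ ($X = \left(-5\right) \left(-13\right) = 65$)
$T = -2210$ ($T = \left(-2\right) 17 \cdot 65 = \left(-34\right) 65 = -2210$)
$- T = \left(-1\right) \left(-2210\right) = 2210$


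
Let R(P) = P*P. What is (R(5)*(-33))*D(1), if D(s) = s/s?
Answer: -825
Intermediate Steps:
R(P) = P**2
D(s) = 1
(R(5)*(-33))*D(1) = (5**2*(-33))*1 = (25*(-33))*1 = -825*1 = -825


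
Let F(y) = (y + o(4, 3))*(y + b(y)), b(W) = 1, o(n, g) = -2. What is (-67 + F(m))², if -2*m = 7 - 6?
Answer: 74529/16 ≈ 4658.1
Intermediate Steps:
m = -½ (m = -(7 - 6)/2 = -½*1 = -½ ≈ -0.50000)
F(y) = (1 + y)*(-2 + y) (F(y) = (y - 2)*(y + 1) = (-2 + y)*(1 + y) = (1 + y)*(-2 + y))
(-67 + F(m))² = (-67 + (-2 + (-½)² - 1*(-½)))² = (-67 + (-2 + ¼ + ½))² = (-67 - 5/4)² = (-273/4)² = 74529/16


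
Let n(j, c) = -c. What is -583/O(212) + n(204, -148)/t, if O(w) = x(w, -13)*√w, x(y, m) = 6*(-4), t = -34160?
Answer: -37/8540 + 11*√53/48 ≈ 1.6640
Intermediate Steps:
x(y, m) = -24
O(w) = -24*√w
-583/O(212) + n(204, -148)/t = -583*(-√53/2544) - 1*(-148)/(-34160) = -583*(-√53/2544) + 148*(-1/34160) = -583*(-√53/2544) - 37/8540 = -(-11)*√53/48 - 37/8540 = 11*√53/48 - 37/8540 = -37/8540 + 11*√53/48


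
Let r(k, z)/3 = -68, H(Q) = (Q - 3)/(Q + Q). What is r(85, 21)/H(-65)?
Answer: -390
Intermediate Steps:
H(Q) = (-3 + Q)/(2*Q) (H(Q) = (-3 + Q)/((2*Q)) = (-3 + Q)*(1/(2*Q)) = (-3 + Q)/(2*Q))
r(k, z) = -204 (r(k, z) = 3*(-68) = -204)
r(85, 21)/H(-65) = -204*(-130/(-3 - 65)) = -204/((½)*(-1/65)*(-68)) = -204/34/65 = -204*65/34 = -390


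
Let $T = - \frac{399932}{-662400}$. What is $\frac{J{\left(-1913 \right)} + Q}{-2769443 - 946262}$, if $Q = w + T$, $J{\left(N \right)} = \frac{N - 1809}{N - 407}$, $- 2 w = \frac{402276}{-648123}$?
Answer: $- \frac{373270089761}{550728683120196000} \approx -6.7777 \cdot 10^{-7}$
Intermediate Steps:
$w = \frac{9578}{30863}$ ($w = - \frac{402276 \frac{1}{-648123}}{2} = - \frac{402276 \left(- \frac{1}{648123}\right)}{2} = \left(- \frac{1}{2}\right) \left(- \frac{19156}{30863}\right) = \frac{9578}{30863} \approx 0.31034$)
$T = \frac{99983}{165600}$ ($T = \left(-399932\right) \left(- \frac{1}{662400}\right) = \frac{99983}{165600} \approx 0.60376$)
$J{\left(N \right)} = \frac{-1809 + N}{-407 + N}$
$Q = \frac{4671892129}{5110912800}$ ($Q = \frac{9578}{30863} + \frac{99983}{165600} = \frac{4671892129}{5110912800} \approx 0.9141$)
$\frac{J{\left(-1913 \right)} + Q}{-2769443 - 946262} = \frac{\frac{-1809 - 1913}{-407 - 1913} + \frac{4671892129}{5110912800}}{-2769443 - 946262} = \frac{\frac{1}{-2320} \left(-3722\right) + \frac{4671892129}{5110912800}}{-3715705} = \left(\left(- \frac{1}{2320}\right) \left(-3722\right) + \frac{4671892129}{5110912800}\right) \left(- \frac{1}{3715705}\right) = \left(\frac{1861}{1160} + \frac{4671892129}{5110912800}\right) \left(- \frac{1}{3715705}\right) = \frac{373270089761}{148216471200} \left(- \frac{1}{3715705}\right) = - \frac{373270089761}{550728683120196000}$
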